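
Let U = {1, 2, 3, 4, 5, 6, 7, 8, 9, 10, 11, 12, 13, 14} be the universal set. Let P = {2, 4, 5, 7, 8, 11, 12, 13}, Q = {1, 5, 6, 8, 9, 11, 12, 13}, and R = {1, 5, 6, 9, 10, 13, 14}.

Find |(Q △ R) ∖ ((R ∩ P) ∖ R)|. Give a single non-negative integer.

Q △ R = {8, 10, 11, 12, 14}
R ∩ P = {5, 13}
(R ∩ P) ∖ R = {}
(Q △ R) ∖ ((R ∩ P) ∖ R) = {8, 10, 11, 12, 14}
|(Q △ R) ∖ ((R ∩ P) ∖ R)| = 5

5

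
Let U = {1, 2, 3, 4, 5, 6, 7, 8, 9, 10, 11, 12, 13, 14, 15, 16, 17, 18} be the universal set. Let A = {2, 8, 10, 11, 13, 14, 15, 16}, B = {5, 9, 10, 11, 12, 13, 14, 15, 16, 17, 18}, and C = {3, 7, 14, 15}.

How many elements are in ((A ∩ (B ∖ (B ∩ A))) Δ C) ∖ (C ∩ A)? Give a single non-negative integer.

2

B ∩ A = {10, 11, 13, 14, 15, 16}
B ∖ (B ∩ A) = {5, 9, 12, 17, 18}
A ∩ (B ∖ (B ∩ A)) = {}
(A ∩ (B ∖ (B ∩ A))) Δ C = {3, 7, 14, 15}
C ∩ A = {14, 15}
((A ∩ (B ∖ (B ∩ A))) Δ C) ∖ (C ∩ A) = {3, 7}
|((A ∩ (B ∖ (B ∩ A))) Δ C) ∖ (C ∩ A)| = 2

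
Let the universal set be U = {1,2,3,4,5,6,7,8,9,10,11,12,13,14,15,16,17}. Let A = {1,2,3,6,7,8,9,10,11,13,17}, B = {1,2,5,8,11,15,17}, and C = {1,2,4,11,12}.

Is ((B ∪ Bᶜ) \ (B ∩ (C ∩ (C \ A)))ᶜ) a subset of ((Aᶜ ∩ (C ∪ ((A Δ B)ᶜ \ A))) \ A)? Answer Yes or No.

Bᶜ = {3,4,6,7,9,10,12,13,14,16}
B ∪ Bᶜ = {1,2,3,4,5,6,7,8,9,10,11,12,13,14,15,16,17}
C \ A = {4,12}
C ∩ (C \ A) = {4,12}
B ∩ (C ∩ (C \ A)) = {}
(B ∩ (C ∩ (C \ A)))ᶜ = {1,2,3,4,5,6,7,8,9,10,11,12,13,14,15,16,17}
(B ∪ Bᶜ) \ (B ∩ (C ∩ (C \ A)))ᶜ = {}
Aᶜ = {4,5,12,14,15,16}
A Δ B = {3,5,6,7,9,10,13,15}
(A Δ B)ᶜ = {1,2,4,8,11,12,14,16,17}
(A Δ B)ᶜ \ A = {4,12,14,16}
C ∪ ((A Δ B)ᶜ \ A) = {1,2,4,11,12,14,16}
Aᶜ ∩ (C ∪ ((A Δ B)ᶜ \ A)) = {4,12,14,16}
(Aᶜ ∩ (C ∪ ((A Δ B)ᶜ \ A))) \ A = {4,12,14,16}
Every element of {} is in {4,12,14,16}, so (B ∪ Bᶜ) \ (B ∩ (C ∩ (C \ A)))ᶜ ⊆ (Aᶜ ∩ (C ∪ ((A Δ B)ᶜ \ A))) \ A.

Yes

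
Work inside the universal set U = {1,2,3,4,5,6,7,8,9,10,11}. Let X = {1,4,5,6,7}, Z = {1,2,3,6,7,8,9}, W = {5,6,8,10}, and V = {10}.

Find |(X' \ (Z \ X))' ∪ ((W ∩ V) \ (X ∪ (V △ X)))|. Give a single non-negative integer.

X' = {2,3,8,9,10,11}
Z \ X = {2,3,8,9}
X' \ (Z \ X) = {10,11}
(X' \ (Z \ X))' = {1,2,3,4,5,6,7,8,9}
W ∩ V = {10}
V △ X = {1,4,5,6,7,10}
X ∪ (V △ X) = {1,4,5,6,7,10}
(W ∩ V) \ (X ∪ (V △ X)) = {}
(X' \ (Z \ X))' ∪ ((W ∩ V) \ (X ∪ (V △ X))) = {1,2,3,4,5,6,7,8,9}
|(X' \ (Z \ X))' ∪ ((W ∩ V) \ (X ∪ (V △ X)))| = 9

9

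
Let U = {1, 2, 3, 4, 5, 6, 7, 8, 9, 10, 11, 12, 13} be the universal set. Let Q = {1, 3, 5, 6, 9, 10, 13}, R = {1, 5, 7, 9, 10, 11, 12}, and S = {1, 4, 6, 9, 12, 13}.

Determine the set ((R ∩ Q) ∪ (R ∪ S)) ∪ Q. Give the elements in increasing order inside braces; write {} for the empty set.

R ∩ Q = {1, 5, 9, 10}
R ∪ S = {1, 4, 5, 6, 7, 9, 10, 11, 12, 13}
(R ∩ Q) ∪ (R ∪ S) = {1, 4, 5, 6, 7, 9, 10, 11, 12, 13}
((R ∩ Q) ∪ (R ∪ S)) ∪ Q = {1, 3, 4, 5, 6, 7, 9, 10, 11, 12, 13}

{1, 3, 4, 5, 6, 7, 9, 10, 11, 12, 13}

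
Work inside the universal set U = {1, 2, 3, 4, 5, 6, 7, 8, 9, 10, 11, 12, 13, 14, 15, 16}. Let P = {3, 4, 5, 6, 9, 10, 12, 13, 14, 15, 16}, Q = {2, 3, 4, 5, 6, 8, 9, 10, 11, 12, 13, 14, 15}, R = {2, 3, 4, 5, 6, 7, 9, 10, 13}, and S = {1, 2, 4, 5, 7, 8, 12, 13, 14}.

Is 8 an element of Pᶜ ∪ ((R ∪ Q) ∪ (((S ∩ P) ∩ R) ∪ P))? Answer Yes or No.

Yes

8 ∉ P, so 8 ∈ Pᶜ
8 ∉ R and 8 ∈ Q, so 8 ∈ R ∪ Q
8 ∈ S and 8 ∉ P, so 8 ∉ S ∩ P
8 ∉ (S ∩ P) and 8 ∉ R, so 8 ∉ (S ∩ P) ∩ R
8 ∉ ((S ∩ P) ∩ R) and 8 ∉ P, so 8 ∉ ((S ∩ P) ∩ R) ∪ P
8 ∈ (R ∪ Q) and 8 ∉ (((S ∩ P) ∩ R) ∪ P), so 8 ∈ (R ∪ Q) ∪ (((S ∩ P) ∩ R) ∪ P)
8 ∈ Pᶜ and 8 ∈ ((R ∪ Q) ∪ (((S ∩ P) ∩ R) ∪ P)), so 8 ∈ Pᶜ ∪ ((R ∪ Q) ∪ (((S ∩ P) ∩ R) ∪ P))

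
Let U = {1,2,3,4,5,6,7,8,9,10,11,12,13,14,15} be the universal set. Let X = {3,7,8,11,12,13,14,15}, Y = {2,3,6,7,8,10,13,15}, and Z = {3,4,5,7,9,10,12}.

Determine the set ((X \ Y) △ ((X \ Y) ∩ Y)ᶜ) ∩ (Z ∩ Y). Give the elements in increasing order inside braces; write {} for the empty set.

{3,7,10}

X \ Y = {11,12,14}
(X \ Y) ∩ Y = {}
((X \ Y) ∩ Y)ᶜ = {1,2,3,4,5,6,7,8,9,10,11,12,13,14,15}
(X \ Y) △ ((X \ Y) ∩ Y)ᶜ = {1,2,3,4,5,6,7,8,9,10,13,15}
Z ∩ Y = {3,7,10}
((X \ Y) △ ((X \ Y) ∩ Y)ᶜ) ∩ (Z ∩ Y) = {3,7,10}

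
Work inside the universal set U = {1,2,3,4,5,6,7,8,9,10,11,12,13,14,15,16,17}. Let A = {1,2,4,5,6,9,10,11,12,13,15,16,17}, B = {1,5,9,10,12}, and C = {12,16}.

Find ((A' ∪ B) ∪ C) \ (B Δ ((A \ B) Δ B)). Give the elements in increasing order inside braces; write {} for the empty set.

{1,3,5,7,8,9,10,12,14}

A' = {3,7,8,14}
A' ∪ B = {1,3,5,7,8,9,10,12,14}
(A' ∪ B) ∪ C = {1,3,5,7,8,9,10,12,14,16}
A \ B = {2,4,6,11,13,15,16,17}
(A \ B) Δ B = {1,2,4,5,6,9,10,11,12,13,15,16,17}
B Δ ((A \ B) Δ B) = {2,4,6,11,13,15,16,17}
((A' ∪ B) ∪ C) \ (B Δ ((A \ B) Δ B)) = {1,3,5,7,8,9,10,12,14}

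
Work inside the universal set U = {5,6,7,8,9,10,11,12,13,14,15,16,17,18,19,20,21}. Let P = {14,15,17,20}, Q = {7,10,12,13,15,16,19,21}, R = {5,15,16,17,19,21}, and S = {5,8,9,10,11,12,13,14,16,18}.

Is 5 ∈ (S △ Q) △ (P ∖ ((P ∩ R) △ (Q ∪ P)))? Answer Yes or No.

5 ∈ S and 5 ∉ Q, so 5 ∈ S △ Q
5 ∉ P and 5 ∈ R, so 5 ∉ P ∩ R
5 ∉ Q and 5 ∉ P, so 5 ∉ Q ∪ P
5 ∉ (P ∩ R) and 5 ∉ (Q ∪ P), so 5 ∉ (P ∩ R) △ (Q ∪ P)
5 ∉ P and 5 ∉ ((P ∩ R) △ (Q ∪ P)), so 5 ∉ P ∖ ((P ∩ R) △ (Q ∪ P))
5 ∈ (S △ Q) and 5 ∉ (P ∖ ((P ∩ R) △ (Q ∪ P))), so 5 ∈ (S △ Q) △ (P ∖ ((P ∩ R) △ (Q ∪ P)))

Yes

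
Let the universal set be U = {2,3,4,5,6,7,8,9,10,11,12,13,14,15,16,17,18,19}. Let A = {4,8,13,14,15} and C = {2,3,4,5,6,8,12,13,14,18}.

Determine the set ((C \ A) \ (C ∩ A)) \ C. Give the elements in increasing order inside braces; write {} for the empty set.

{}

C \ A = {2,3,5,6,12,18}
C ∩ A = {4,8,13,14}
(C \ A) \ (C ∩ A) = {2,3,5,6,12,18}
((C \ A) \ (C ∩ A)) \ C = {}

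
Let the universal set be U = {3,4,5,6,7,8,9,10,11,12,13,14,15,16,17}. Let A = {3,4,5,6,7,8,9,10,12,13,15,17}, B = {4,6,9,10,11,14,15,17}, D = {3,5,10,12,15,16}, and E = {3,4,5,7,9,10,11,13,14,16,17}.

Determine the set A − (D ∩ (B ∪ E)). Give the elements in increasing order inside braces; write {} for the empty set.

{4,6,7,8,9,12,13,17}

B ∪ E = {3,4,5,6,7,9,10,11,13,14,15,16,17}
D ∩ (B ∪ E) = {3,5,10,15,16}
A − (D ∩ (B ∪ E)) = {4,6,7,8,9,12,13,17}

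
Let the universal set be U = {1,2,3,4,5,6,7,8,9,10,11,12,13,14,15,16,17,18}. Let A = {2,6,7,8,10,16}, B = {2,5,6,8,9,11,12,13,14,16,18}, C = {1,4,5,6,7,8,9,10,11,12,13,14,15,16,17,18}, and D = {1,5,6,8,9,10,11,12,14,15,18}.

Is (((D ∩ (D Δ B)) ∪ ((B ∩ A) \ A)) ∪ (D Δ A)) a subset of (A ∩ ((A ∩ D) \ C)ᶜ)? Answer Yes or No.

No

D Δ B = {1,2,10,13,15,16}
D ∩ (D Δ B) = {1,10,15}
B ∩ A = {2,6,8,16}
(B ∩ A) \ A = {}
(D ∩ (D Δ B)) ∪ ((B ∩ A) \ A) = {1,10,15}
D Δ A = {1,2,5,7,9,11,12,14,15,16,18}
((D ∩ (D Δ B)) ∪ ((B ∩ A) \ A)) ∪ (D Δ A) = {1,2,5,7,9,10,11,12,14,15,16,18}
A ∩ D = {6,8,10}
(A ∩ D) \ C = {}
((A ∩ D) \ C)ᶜ = {1,2,3,4,5,6,7,8,9,10,11,12,13,14,15,16,17,18}
A ∩ ((A ∩ D) \ C)ᶜ = {2,6,7,8,10,16}
1 ∈ ((D ∩ (D Δ B)) ∪ ((B ∩ A) \ A)) ∪ (D Δ A) but 1 ∉ A ∩ ((A ∩ D) \ C)ᶜ, so the inclusion fails.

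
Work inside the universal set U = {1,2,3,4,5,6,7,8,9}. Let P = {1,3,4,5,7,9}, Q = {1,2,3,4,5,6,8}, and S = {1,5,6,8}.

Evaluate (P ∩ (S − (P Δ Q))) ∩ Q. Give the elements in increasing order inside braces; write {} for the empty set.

{1,5}

P Δ Q = {2,6,7,8,9}
S − (P Δ Q) = {1,5}
P ∩ (S − (P Δ Q)) = {1,5}
(P ∩ (S − (P Δ Q))) ∩ Q = {1,5}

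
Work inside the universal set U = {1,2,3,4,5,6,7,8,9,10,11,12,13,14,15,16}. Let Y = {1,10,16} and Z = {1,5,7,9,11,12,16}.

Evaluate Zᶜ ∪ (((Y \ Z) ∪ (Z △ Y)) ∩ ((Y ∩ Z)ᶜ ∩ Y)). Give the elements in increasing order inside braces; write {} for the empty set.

Zᶜ = {2,3,4,6,8,10,13,14,15}
Y \ Z = {10}
Z △ Y = {5,7,9,10,11,12}
(Y \ Z) ∪ (Z △ Y) = {5,7,9,10,11,12}
Y ∩ Z = {1,16}
(Y ∩ Z)ᶜ = {2,3,4,5,6,7,8,9,10,11,12,13,14,15}
(Y ∩ Z)ᶜ ∩ Y = {10}
((Y \ Z) ∪ (Z △ Y)) ∩ ((Y ∩ Z)ᶜ ∩ Y) = {10}
Zᶜ ∪ (((Y \ Z) ∪ (Z △ Y)) ∩ ((Y ∩ Z)ᶜ ∩ Y)) = {2,3,4,6,8,10,13,14,15}

{2,3,4,6,8,10,13,14,15}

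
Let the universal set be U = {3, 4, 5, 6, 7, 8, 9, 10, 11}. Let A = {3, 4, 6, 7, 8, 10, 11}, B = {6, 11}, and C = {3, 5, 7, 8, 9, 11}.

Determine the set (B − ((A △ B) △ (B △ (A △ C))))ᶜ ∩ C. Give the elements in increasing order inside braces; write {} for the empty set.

A △ B = {3, 4, 7, 8, 10}
A △ C = {4, 5, 6, 9, 10}
B △ (A △ C) = {4, 5, 9, 10, 11}
(A △ B) △ (B △ (A △ C)) = {3, 5, 7, 8, 9, 11}
B − ((A △ B) △ (B △ (A △ C))) = {6}
(B − ((A △ B) △ (B △ (A △ C))))ᶜ = {3, 4, 5, 7, 8, 9, 10, 11}
(B − ((A △ B) △ (B △ (A △ C))))ᶜ ∩ C = {3, 5, 7, 8, 9, 11}

{3, 5, 7, 8, 9, 11}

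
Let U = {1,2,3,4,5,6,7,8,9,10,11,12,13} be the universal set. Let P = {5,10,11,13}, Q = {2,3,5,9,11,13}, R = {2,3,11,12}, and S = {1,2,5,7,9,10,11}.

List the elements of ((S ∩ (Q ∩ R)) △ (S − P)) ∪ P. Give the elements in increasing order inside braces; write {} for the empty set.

{1,5,7,9,10,11,13}

Q ∩ R = {2,3,11}
S ∩ (Q ∩ R) = {2,11}
S − P = {1,2,7,9}
(S ∩ (Q ∩ R)) △ (S − P) = {1,7,9,11}
((S ∩ (Q ∩ R)) △ (S − P)) ∪ P = {1,5,7,9,10,11,13}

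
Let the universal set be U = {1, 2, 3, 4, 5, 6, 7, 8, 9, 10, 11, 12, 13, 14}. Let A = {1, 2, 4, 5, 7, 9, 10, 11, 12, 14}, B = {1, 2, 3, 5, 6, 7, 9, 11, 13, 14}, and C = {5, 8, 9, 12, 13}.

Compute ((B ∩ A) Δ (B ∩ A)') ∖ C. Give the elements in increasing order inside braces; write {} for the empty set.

B ∩ A = {1, 2, 5, 7, 9, 11, 14}
(B ∩ A)' = {3, 4, 6, 8, 10, 12, 13}
(B ∩ A) Δ (B ∩ A)' = {1, 2, 3, 4, 5, 6, 7, 8, 9, 10, 11, 12, 13, 14}
((B ∩ A) Δ (B ∩ A)') ∖ C = {1, 2, 3, 4, 6, 7, 10, 11, 14}

{1, 2, 3, 4, 6, 7, 10, 11, 14}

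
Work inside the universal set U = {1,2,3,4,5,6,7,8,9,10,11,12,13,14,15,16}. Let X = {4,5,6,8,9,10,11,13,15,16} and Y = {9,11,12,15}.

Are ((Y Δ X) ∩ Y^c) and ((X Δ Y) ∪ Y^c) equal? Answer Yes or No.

Y Δ X = {4,5,6,8,10,12,13,16}
Y^c = {1,2,3,4,5,6,7,8,10,13,14,16}
(Y Δ X) ∩ Y^c = {4,5,6,8,10,13,16}
X Δ Y = {4,5,6,8,10,12,13,16}
(X Δ Y) ∪ Y^c = {1,2,3,4,5,6,7,8,10,12,13,14,16}
1 ∈ (X Δ Y) ∪ Y^c but 1 ∉ (Y Δ X) ∩ Y^c, so they differ.

No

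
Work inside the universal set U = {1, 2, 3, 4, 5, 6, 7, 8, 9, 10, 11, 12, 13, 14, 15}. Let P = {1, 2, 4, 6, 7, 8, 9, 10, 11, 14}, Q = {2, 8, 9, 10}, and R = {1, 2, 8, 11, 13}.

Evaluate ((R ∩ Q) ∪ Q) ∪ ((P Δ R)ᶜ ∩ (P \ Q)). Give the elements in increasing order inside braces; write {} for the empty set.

{1, 2, 8, 9, 10, 11}

R ∩ Q = {2, 8}
(R ∩ Q) ∪ Q = {2, 8, 9, 10}
P Δ R = {4, 6, 7, 9, 10, 13, 14}
(P Δ R)ᶜ = {1, 2, 3, 5, 8, 11, 12, 15}
P \ Q = {1, 4, 6, 7, 11, 14}
(P Δ R)ᶜ ∩ (P \ Q) = {1, 11}
((R ∩ Q) ∪ Q) ∪ ((P Δ R)ᶜ ∩ (P \ Q)) = {1, 2, 8, 9, 10, 11}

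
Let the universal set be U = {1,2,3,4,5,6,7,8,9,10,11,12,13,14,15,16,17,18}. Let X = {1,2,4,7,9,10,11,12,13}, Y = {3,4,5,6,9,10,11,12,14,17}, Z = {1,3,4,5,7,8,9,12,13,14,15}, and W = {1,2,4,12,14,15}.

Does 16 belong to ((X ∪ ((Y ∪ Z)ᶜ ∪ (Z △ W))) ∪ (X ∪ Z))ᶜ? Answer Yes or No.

No

16 ∉ Y and 16 ∉ Z, so 16 ∉ Y ∪ Z
16 ∈ (Y ∪ Z)ᶜ since 16 ∉ (Y ∪ Z)
16 ∉ Z and 16 ∉ W, so 16 ∉ Z △ W
16 ∈ (Y ∪ Z)ᶜ and 16 ∉ (Z △ W), so 16 ∈ (Y ∪ Z)ᶜ ∪ (Z △ W)
16 ∉ X and 16 ∈ ((Y ∪ Z)ᶜ ∪ (Z △ W)), so 16 ∈ X ∪ ((Y ∪ Z)ᶜ ∪ (Z △ W))
16 ∉ X and 16 ∉ Z, so 16 ∉ X ∪ Z
16 ∈ (X ∪ ((Y ∪ Z)ᶜ ∪ (Z △ W))) and 16 ∉ (X ∪ Z), so 16 ∈ (X ∪ ((Y ∪ Z)ᶜ ∪ (Z △ W))) ∪ (X ∪ Z)
16 ∉ ((X ∪ ((Y ∪ Z)ᶜ ∪ (Z △ W))) ∪ (X ∪ Z))ᶜ since 16 ∈ ((X ∪ ((Y ∪ Z)ᶜ ∪ (Z △ W))) ∪ (X ∪ Z))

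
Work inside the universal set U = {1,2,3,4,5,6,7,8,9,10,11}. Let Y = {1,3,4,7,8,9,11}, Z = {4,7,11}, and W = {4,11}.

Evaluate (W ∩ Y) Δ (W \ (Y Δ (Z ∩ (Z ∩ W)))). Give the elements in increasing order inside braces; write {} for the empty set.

W ∩ Y = {4,11}
Z ∩ W = {4,11}
Z ∩ (Z ∩ W) = {4,11}
Y Δ (Z ∩ (Z ∩ W)) = {1,3,7,8,9}
W \ (Y Δ (Z ∩ (Z ∩ W))) = {4,11}
(W ∩ Y) Δ (W \ (Y Δ (Z ∩ (Z ∩ W)))) = {}

{}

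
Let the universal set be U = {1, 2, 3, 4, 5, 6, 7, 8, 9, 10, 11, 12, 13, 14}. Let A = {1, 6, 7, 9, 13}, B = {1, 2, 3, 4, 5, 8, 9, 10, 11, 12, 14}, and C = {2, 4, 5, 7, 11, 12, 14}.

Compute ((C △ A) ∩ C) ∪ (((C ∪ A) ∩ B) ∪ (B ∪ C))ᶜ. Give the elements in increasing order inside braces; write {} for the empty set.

{2, 4, 5, 6, 11, 12, 13, 14}

C △ A = {1, 2, 4, 5, 6, 9, 11, 12, 13, 14}
(C △ A) ∩ C = {2, 4, 5, 11, 12, 14}
C ∪ A = {1, 2, 4, 5, 6, 7, 9, 11, 12, 13, 14}
(C ∪ A) ∩ B = {1, 2, 4, 5, 9, 11, 12, 14}
B ∪ C = {1, 2, 3, 4, 5, 7, 8, 9, 10, 11, 12, 14}
((C ∪ A) ∩ B) ∪ (B ∪ C) = {1, 2, 3, 4, 5, 7, 8, 9, 10, 11, 12, 14}
(((C ∪ A) ∩ B) ∪ (B ∪ C))ᶜ = {6, 13}
((C △ A) ∩ C) ∪ (((C ∪ A) ∩ B) ∪ (B ∪ C))ᶜ = {2, 4, 5, 6, 11, 12, 13, 14}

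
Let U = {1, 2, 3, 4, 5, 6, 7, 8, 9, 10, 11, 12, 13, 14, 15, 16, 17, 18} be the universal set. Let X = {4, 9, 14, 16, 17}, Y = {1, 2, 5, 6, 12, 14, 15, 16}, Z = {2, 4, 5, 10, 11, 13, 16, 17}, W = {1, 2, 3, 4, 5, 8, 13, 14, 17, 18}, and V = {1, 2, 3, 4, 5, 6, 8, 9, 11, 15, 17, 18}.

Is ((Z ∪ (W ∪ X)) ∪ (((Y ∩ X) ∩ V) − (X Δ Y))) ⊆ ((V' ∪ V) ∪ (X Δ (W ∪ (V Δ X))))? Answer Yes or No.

Yes

W ∪ X = {1, 2, 3, 4, 5, 8, 9, 13, 14, 16, 17, 18}
Z ∪ (W ∪ X) = {1, 2, 3, 4, 5, 8, 9, 10, 11, 13, 14, 16, 17, 18}
Y ∩ X = {14, 16}
(Y ∩ X) ∩ V = {}
X Δ Y = {1, 2, 4, 5, 6, 9, 12, 15, 17}
((Y ∩ X) ∩ V) − (X Δ Y) = {}
(Z ∪ (W ∪ X)) ∪ (((Y ∩ X) ∩ V) − (X Δ Y)) = {1, 2, 3, 4, 5, 8, 9, 10, 11, 13, 14, 16, 17, 18}
V' = {7, 10, 12, 13, 14, 16}
V' ∪ V = {1, 2, 3, 4, 5, 6, 7, 8, 9, 10, 11, 12, 13, 14, 15, 16, 17, 18}
V Δ X = {1, 2, 3, 5, 6, 8, 11, 14, 15, 16, 18}
W ∪ (V Δ X) = {1, 2, 3, 4, 5, 6, 8, 11, 13, 14, 15, 16, 17, 18}
X Δ (W ∪ (V Δ X)) = {1, 2, 3, 5, 6, 8, 9, 11, 13, 15, 18}
(V' ∪ V) ∪ (X Δ (W ∪ (V Δ X))) = {1, 2, 3, 4, 5, 6, 7, 8, 9, 10, 11, 12, 13, 14, 15, 16, 17, 18}
Every element of {1, 2, 3, 4, 5, 8, 9, 10, 11, 13, 14, 16, 17, 18} is in {1, 2, 3, 4, 5, 6, 7, 8, 9, 10, 11, 12, 13, 14, 15, 16, 17, 18}, so (Z ∪ (W ∪ X)) ∪ (((Y ∩ X) ∩ V) − (X Δ Y)) ⊆ (V' ∪ V) ∪ (X Δ (W ∪ (V Δ X))).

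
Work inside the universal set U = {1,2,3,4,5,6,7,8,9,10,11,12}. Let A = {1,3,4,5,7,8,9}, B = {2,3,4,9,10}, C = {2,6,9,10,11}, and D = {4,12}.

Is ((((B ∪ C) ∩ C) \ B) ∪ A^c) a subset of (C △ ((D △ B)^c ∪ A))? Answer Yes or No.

No

B ∪ C = {2,3,4,6,9,10,11}
(B ∪ C) ∩ C = {2,6,9,10,11}
((B ∪ C) ∩ C) \ B = {6,11}
A^c = {2,6,10,11,12}
(((B ∪ C) ∩ C) \ B) ∪ A^c = {2,6,10,11,12}
D △ B = {2,3,9,10,12}
(D △ B)^c = {1,4,5,6,7,8,11}
(D △ B)^c ∪ A = {1,3,4,5,6,7,8,9,11}
C △ ((D △ B)^c ∪ A) = {1,2,3,4,5,7,8,10}
6 ∈ (((B ∪ C) ∩ C) \ B) ∪ A^c but 6 ∉ C △ ((D △ B)^c ∪ A), so the inclusion fails.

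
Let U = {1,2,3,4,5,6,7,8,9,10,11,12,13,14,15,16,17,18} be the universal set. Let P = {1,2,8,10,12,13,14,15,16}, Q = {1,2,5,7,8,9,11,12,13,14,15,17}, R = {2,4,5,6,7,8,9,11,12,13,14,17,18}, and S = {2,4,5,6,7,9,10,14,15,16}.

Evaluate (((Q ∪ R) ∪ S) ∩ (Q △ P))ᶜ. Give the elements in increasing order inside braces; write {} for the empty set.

Q ∪ R = {1,2,4,5,6,7,8,9,11,12,13,14,15,17,18}
(Q ∪ R) ∪ S = {1,2,4,5,6,7,8,9,10,11,12,13,14,15,16,17,18}
Q △ P = {5,7,9,10,11,16,17}
((Q ∪ R) ∪ S) ∩ (Q △ P) = {5,7,9,10,11,16,17}
(((Q ∪ R) ∪ S) ∩ (Q △ P))ᶜ = {1,2,3,4,6,8,12,13,14,15,18}

{1,2,3,4,6,8,12,13,14,15,18}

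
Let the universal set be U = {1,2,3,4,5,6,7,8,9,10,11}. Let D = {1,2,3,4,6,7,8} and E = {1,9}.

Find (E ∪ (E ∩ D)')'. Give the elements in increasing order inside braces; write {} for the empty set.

{}

E ∩ D = {1}
(E ∩ D)' = {2,3,4,5,6,7,8,9,10,11}
E ∪ (E ∩ D)' = {1,2,3,4,5,6,7,8,9,10,11}
(E ∪ (E ∩ D)')' = {}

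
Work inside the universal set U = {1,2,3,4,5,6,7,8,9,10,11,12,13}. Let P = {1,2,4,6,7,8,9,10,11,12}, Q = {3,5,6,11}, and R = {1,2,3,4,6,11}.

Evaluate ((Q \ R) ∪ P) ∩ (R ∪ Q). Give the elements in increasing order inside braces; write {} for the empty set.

Q \ R = {5}
(Q \ R) ∪ P = {1,2,4,5,6,7,8,9,10,11,12}
R ∪ Q = {1,2,3,4,5,6,11}
((Q \ R) ∪ P) ∩ (R ∪ Q) = {1,2,4,5,6,11}

{1,2,4,5,6,11}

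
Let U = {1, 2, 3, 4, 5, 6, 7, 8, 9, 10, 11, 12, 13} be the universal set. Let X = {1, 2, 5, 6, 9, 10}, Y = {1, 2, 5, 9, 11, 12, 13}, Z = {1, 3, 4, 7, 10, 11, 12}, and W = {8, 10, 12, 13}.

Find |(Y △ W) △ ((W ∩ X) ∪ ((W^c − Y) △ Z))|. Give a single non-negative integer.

6

Y △ W = {1, 2, 5, 8, 9, 10, 11}
W ∩ X = {10}
W^c = {1, 2, 3, 4, 5, 6, 7, 9, 11}
W^c − Y = {3, 4, 6, 7}
(W^c − Y) △ Z = {1, 6, 10, 11, 12}
(W ∩ X) ∪ ((W^c − Y) △ Z) = {1, 6, 10, 11, 12}
(Y △ W) △ ((W ∩ X) ∪ ((W^c − Y) △ Z)) = {2, 5, 6, 8, 9, 12}
|(Y △ W) △ ((W ∩ X) ∪ ((W^c − Y) △ Z))| = 6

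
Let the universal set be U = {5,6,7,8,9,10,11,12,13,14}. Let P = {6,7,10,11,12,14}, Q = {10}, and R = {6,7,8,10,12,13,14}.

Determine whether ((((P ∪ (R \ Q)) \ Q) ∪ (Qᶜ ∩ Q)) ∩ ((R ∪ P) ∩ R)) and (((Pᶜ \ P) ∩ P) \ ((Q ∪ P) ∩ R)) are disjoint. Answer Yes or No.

R \ Q = {6,7,8,12,13,14}
P ∪ (R \ Q) = {6,7,8,10,11,12,13,14}
(P ∪ (R \ Q)) \ Q = {6,7,8,11,12,13,14}
Qᶜ = {5,6,7,8,9,11,12,13,14}
Qᶜ ∩ Q = {}
((P ∪ (R \ Q)) \ Q) ∪ (Qᶜ ∩ Q) = {6,7,8,11,12,13,14}
R ∪ P = {6,7,8,10,11,12,13,14}
(R ∪ P) ∩ R = {6,7,8,10,12,13,14}
(((P ∪ (R \ Q)) \ Q) ∪ (Qᶜ ∩ Q)) ∩ ((R ∪ P) ∩ R) = {6,7,8,12,13,14}
Pᶜ = {5,8,9,13}
Pᶜ \ P = {5,8,9,13}
(Pᶜ \ P) ∩ P = {}
Q ∪ P = {6,7,10,11,12,14}
(Q ∪ P) ∩ R = {6,7,10,12,14}
((Pᶜ \ P) ∩ P) \ ((Q ∪ P) ∩ R) = {}
{6,7,8,12,13,14} and {} share no elements.

Yes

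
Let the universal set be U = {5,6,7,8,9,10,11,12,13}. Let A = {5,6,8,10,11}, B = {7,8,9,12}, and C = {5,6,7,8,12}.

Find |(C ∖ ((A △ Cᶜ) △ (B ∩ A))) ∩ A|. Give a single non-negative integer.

Cᶜ = {9,10,11,13}
A △ Cᶜ = {5,6,8,9,13}
B ∩ A = {8}
(A △ Cᶜ) △ (B ∩ A) = {5,6,9,13}
C ∖ ((A △ Cᶜ) △ (B ∩ A)) = {7,8,12}
(C ∖ ((A △ Cᶜ) △ (B ∩ A))) ∩ A = {8}
|(C ∖ ((A △ Cᶜ) △ (B ∩ A))) ∩ A| = 1

1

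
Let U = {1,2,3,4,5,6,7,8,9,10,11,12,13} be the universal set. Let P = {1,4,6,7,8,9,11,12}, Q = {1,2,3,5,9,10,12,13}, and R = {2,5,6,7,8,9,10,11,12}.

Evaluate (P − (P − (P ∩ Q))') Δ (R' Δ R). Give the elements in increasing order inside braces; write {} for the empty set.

{1,2,3,5,9,10,12,13}

P ∩ Q = {1,9,12}
P − (P ∩ Q) = {4,6,7,8,11}
(P − (P ∩ Q))' = {1,2,3,5,9,10,12,13}
P − (P − (P ∩ Q))' = {4,6,7,8,11}
R' = {1,3,4,13}
R' Δ R = {1,2,3,4,5,6,7,8,9,10,11,12,13}
(P − (P − (P ∩ Q))') Δ (R' Δ R) = {1,2,3,5,9,10,12,13}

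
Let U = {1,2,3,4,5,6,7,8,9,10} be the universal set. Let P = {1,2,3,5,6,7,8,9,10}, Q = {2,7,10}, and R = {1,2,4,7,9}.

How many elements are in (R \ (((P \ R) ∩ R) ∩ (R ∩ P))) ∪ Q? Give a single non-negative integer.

6

P \ R = {3,5,6,8,10}
(P \ R) ∩ R = {}
R ∩ P = {1,2,7,9}
((P \ R) ∩ R) ∩ (R ∩ P) = {}
R \ (((P \ R) ∩ R) ∩ (R ∩ P)) = {1,2,4,7,9}
(R \ (((P \ R) ∩ R) ∩ (R ∩ P))) ∪ Q = {1,2,4,7,9,10}
|(R \ (((P \ R) ∩ R) ∩ (R ∩ P))) ∪ Q| = 6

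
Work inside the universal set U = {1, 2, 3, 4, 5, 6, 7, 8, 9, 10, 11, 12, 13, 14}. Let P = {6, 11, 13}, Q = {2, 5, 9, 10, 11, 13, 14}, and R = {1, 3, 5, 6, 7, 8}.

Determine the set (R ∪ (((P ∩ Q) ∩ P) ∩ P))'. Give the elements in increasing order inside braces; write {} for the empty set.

{2, 4, 9, 10, 12, 14}

P ∩ Q = {11, 13}
(P ∩ Q) ∩ P = {11, 13}
((P ∩ Q) ∩ P) ∩ P = {11, 13}
R ∪ (((P ∩ Q) ∩ P) ∩ P) = {1, 3, 5, 6, 7, 8, 11, 13}
(R ∪ (((P ∩ Q) ∩ P) ∩ P))' = {2, 4, 9, 10, 12, 14}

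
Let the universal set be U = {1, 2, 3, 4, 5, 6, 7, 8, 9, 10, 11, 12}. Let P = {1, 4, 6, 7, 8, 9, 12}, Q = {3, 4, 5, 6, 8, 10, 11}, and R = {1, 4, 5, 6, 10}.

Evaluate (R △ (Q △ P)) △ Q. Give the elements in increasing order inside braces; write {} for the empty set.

{5, 7, 8, 9, 10, 12}

Q △ P = {1, 3, 5, 7, 9, 10, 11, 12}
R △ (Q △ P) = {3, 4, 6, 7, 9, 11, 12}
(R △ (Q △ P)) △ Q = {5, 7, 8, 9, 10, 12}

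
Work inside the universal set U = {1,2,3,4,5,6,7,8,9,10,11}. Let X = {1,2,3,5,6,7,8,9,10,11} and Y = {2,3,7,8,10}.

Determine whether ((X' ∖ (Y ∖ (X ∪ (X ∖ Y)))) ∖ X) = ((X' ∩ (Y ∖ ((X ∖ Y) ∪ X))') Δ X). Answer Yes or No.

No

X' = {4}
X ∖ Y = {1,5,6,9,11}
X ∪ (X ∖ Y) = {1,2,3,5,6,7,8,9,10,11}
Y ∖ (X ∪ (X ∖ Y)) = {}
X' ∖ (Y ∖ (X ∪ (X ∖ Y))) = {4}
(X' ∖ (Y ∖ (X ∪ (X ∖ Y)))) ∖ X = {4}
(X ∖ Y) ∪ X = {1,2,3,5,6,7,8,9,10,11}
Y ∖ ((X ∖ Y) ∪ X) = {}
(Y ∖ ((X ∖ Y) ∪ X))' = {1,2,3,4,5,6,7,8,9,10,11}
X' ∩ (Y ∖ ((X ∖ Y) ∪ X))' = {4}
(X' ∩ (Y ∖ ((X ∖ Y) ∪ X))') Δ X = {1,2,3,4,5,6,7,8,9,10,11}
1 ∈ (X' ∩ (Y ∖ ((X ∖ Y) ∪ X))') Δ X but 1 ∉ (X' ∖ (Y ∖ (X ∪ (X ∖ Y)))) ∖ X, so they differ.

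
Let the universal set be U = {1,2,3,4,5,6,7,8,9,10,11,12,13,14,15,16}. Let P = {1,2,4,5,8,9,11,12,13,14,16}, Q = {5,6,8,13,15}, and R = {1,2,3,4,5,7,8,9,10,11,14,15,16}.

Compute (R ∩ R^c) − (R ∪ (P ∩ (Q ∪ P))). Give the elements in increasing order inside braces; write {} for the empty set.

R^c = {6,12,13}
R ∩ R^c = {}
Q ∪ P = {1,2,4,5,6,8,9,11,12,13,14,15,16}
P ∩ (Q ∪ P) = {1,2,4,5,8,9,11,12,13,14,16}
R ∪ (P ∩ (Q ∪ P)) = {1,2,3,4,5,7,8,9,10,11,12,13,14,15,16}
(R ∩ R^c) − (R ∪ (P ∩ (Q ∪ P))) = {}

{}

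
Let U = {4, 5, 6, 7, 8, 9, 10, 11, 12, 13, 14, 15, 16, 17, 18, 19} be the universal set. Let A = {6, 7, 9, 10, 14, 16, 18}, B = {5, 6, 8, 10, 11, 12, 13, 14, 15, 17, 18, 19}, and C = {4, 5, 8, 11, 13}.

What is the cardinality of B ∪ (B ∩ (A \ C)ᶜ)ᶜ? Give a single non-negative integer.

A \ C = {6, 7, 9, 10, 14, 16, 18}
(A \ C)ᶜ = {4, 5, 8, 11, 12, 13, 15, 17, 19}
B ∩ (A \ C)ᶜ = {5, 8, 11, 12, 13, 15, 17, 19}
(B ∩ (A \ C)ᶜ)ᶜ = {4, 6, 7, 9, 10, 14, 16, 18}
B ∪ (B ∩ (A \ C)ᶜ)ᶜ = {4, 5, 6, 7, 8, 9, 10, 11, 12, 13, 14, 15, 16, 17, 18, 19}
|B ∪ (B ∩ (A \ C)ᶜ)ᶜ| = 16

16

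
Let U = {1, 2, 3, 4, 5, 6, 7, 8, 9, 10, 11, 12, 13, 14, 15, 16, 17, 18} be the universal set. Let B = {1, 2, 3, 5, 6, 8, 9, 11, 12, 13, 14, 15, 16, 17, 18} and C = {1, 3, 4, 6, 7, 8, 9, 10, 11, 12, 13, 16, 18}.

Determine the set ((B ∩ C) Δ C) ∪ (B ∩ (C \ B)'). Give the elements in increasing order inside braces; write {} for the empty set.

B ∩ C = {1, 3, 6, 8, 9, 11, 12, 13, 16, 18}
(B ∩ C) Δ C = {4, 7, 10}
C \ B = {4, 7, 10}
(C \ B)' = {1, 2, 3, 5, 6, 8, 9, 11, 12, 13, 14, 15, 16, 17, 18}
B ∩ (C \ B)' = {1, 2, 3, 5, 6, 8, 9, 11, 12, 13, 14, 15, 16, 17, 18}
((B ∩ C) Δ C) ∪ (B ∩ (C \ B)') = {1, 2, 3, 4, 5, 6, 7, 8, 9, 10, 11, 12, 13, 14, 15, 16, 17, 18}

{1, 2, 3, 4, 5, 6, 7, 8, 9, 10, 11, 12, 13, 14, 15, 16, 17, 18}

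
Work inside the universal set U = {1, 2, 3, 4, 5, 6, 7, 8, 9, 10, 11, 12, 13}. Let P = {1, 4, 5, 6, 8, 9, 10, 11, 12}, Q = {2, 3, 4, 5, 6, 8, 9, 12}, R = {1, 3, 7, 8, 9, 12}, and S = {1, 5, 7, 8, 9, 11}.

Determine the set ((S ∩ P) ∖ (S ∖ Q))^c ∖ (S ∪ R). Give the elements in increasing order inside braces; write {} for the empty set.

S ∩ P = {1, 5, 8, 9, 11}
S ∖ Q = {1, 7, 11}
(S ∩ P) ∖ (S ∖ Q) = {5, 8, 9}
((S ∩ P) ∖ (S ∖ Q))^c = {1, 2, 3, 4, 6, 7, 10, 11, 12, 13}
S ∪ R = {1, 3, 5, 7, 8, 9, 11, 12}
((S ∩ P) ∖ (S ∖ Q))^c ∖ (S ∪ R) = {2, 4, 6, 10, 13}

{2, 4, 6, 10, 13}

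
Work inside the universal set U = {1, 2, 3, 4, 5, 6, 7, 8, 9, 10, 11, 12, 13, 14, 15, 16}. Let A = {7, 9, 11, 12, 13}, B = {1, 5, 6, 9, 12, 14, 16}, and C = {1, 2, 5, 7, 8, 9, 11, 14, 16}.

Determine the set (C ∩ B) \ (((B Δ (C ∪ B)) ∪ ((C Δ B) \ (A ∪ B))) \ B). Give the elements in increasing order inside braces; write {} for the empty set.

C ∩ B = {1, 5, 9, 14, 16}
C ∪ B = {1, 2, 5, 6, 7, 8, 9, 11, 12, 14, 16}
B Δ (C ∪ B) = {2, 7, 8, 11}
C Δ B = {2, 6, 7, 8, 11, 12}
A ∪ B = {1, 5, 6, 7, 9, 11, 12, 13, 14, 16}
(C Δ B) \ (A ∪ B) = {2, 8}
(B Δ (C ∪ B)) ∪ ((C Δ B) \ (A ∪ B)) = {2, 7, 8, 11}
((B Δ (C ∪ B)) ∪ ((C Δ B) \ (A ∪ B))) \ B = {2, 7, 8, 11}
(C ∩ B) \ (((B Δ (C ∪ B)) ∪ ((C Δ B) \ (A ∪ B))) \ B) = {1, 5, 9, 14, 16}

{1, 5, 9, 14, 16}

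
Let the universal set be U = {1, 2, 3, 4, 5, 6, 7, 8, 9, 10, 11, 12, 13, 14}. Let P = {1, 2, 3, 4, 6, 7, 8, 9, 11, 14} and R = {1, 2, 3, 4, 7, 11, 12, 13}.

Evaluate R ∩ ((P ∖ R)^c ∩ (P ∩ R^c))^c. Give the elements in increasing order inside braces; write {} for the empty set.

{1, 2, 3, 4, 7, 11, 12, 13}

P ∖ R = {6, 8, 9, 14}
(P ∖ R)^c = {1, 2, 3, 4, 5, 7, 10, 11, 12, 13}
R^c = {5, 6, 8, 9, 10, 14}
P ∩ R^c = {6, 8, 9, 14}
(P ∖ R)^c ∩ (P ∩ R^c) = {}
((P ∖ R)^c ∩ (P ∩ R^c))^c = {1, 2, 3, 4, 5, 6, 7, 8, 9, 10, 11, 12, 13, 14}
R ∩ ((P ∖ R)^c ∩ (P ∩ R^c))^c = {1, 2, 3, 4, 7, 11, 12, 13}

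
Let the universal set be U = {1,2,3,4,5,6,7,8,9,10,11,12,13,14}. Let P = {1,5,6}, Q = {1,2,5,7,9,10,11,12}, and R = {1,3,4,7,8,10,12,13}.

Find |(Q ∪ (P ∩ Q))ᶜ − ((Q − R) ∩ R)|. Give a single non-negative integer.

P ∩ Q = {1,5}
Q ∪ (P ∩ Q) = {1,2,5,7,9,10,11,12}
(Q ∪ (P ∩ Q))ᶜ = {3,4,6,8,13,14}
Q − R = {2,5,9,11}
(Q − R) ∩ R = {}
(Q ∪ (P ∩ Q))ᶜ − ((Q − R) ∩ R) = {3,4,6,8,13,14}
|(Q ∪ (P ∩ Q))ᶜ − ((Q − R) ∩ R)| = 6

6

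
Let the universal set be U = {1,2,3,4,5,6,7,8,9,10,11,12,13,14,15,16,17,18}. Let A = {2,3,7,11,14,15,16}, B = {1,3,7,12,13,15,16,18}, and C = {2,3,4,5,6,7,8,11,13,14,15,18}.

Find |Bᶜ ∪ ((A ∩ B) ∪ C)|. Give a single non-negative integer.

16

Bᶜ = {2,4,5,6,8,9,10,11,14,17}
A ∩ B = {3,7,15,16}
(A ∩ B) ∪ C = {2,3,4,5,6,7,8,11,13,14,15,16,18}
Bᶜ ∪ ((A ∩ B) ∪ C) = {2,3,4,5,6,7,8,9,10,11,13,14,15,16,17,18}
|Bᶜ ∪ ((A ∩ B) ∪ C)| = 16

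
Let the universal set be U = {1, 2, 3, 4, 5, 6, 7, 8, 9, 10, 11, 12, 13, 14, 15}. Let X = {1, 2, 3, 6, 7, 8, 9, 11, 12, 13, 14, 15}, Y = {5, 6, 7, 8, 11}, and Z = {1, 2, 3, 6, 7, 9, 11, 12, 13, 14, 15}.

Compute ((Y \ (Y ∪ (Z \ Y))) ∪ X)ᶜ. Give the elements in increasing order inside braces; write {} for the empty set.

{4, 5, 10}

Z \ Y = {1, 2, 3, 9, 12, 13, 14, 15}
Y ∪ (Z \ Y) = {1, 2, 3, 5, 6, 7, 8, 9, 11, 12, 13, 14, 15}
Y \ (Y ∪ (Z \ Y)) = {}
(Y \ (Y ∪ (Z \ Y))) ∪ X = {1, 2, 3, 6, 7, 8, 9, 11, 12, 13, 14, 15}
((Y \ (Y ∪ (Z \ Y))) ∪ X)ᶜ = {4, 5, 10}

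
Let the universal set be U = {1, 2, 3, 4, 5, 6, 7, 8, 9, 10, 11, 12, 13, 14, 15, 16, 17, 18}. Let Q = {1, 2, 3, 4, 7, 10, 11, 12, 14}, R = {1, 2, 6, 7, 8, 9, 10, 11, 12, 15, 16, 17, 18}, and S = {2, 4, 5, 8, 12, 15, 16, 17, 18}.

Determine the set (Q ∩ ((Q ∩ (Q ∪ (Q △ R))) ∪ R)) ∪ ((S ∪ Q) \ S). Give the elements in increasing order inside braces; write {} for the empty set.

Q △ R = {3, 4, 6, 8, 9, 14, 15, 16, 17, 18}
Q ∪ (Q △ R) = {1, 2, 3, 4, 6, 7, 8, 9, 10, 11, 12, 14, 15, 16, 17, 18}
Q ∩ (Q ∪ (Q △ R)) = {1, 2, 3, 4, 7, 10, 11, 12, 14}
(Q ∩ (Q ∪ (Q △ R))) ∪ R = {1, 2, 3, 4, 6, 7, 8, 9, 10, 11, 12, 14, 15, 16, 17, 18}
Q ∩ ((Q ∩ (Q ∪ (Q △ R))) ∪ R) = {1, 2, 3, 4, 7, 10, 11, 12, 14}
S ∪ Q = {1, 2, 3, 4, 5, 7, 8, 10, 11, 12, 14, 15, 16, 17, 18}
(S ∪ Q) \ S = {1, 3, 7, 10, 11, 14}
(Q ∩ ((Q ∩ (Q ∪ (Q △ R))) ∪ R)) ∪ ((S ∪ Q) \ S) = {1, 2, 3, 4, 7, 10, 11, 12, 14}

{1, 2, 3, 4, 7, 10, 11, 12, 14}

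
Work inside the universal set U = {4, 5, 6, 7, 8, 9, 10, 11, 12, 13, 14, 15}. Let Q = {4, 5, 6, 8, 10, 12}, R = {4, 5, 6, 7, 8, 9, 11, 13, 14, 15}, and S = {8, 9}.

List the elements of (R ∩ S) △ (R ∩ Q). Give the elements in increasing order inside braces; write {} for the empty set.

{4, 5, 6, 9}

R ∩ S = {8, 9}
R ∩ Q = {4, 5, 6, 8}
(R ∩ S) △ (R ∩ Q) = {4, 5, 6, 9}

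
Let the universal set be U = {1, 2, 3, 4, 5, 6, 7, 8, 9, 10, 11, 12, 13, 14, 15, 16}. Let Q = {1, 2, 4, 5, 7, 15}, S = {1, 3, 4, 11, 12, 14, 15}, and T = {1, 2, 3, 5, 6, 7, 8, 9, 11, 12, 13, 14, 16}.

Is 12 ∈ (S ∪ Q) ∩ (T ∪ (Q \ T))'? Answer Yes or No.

12 ∈ S and 12 ∉ Q, so 12 ∈ S ∪ Q
12 ∉ Q and 12 ∈ T, so 12 ∉ Q \ T
12 ∈ T and 12 ∉ (Q \ T), so 12 ∈ T ∪ (Q \ T)
12 ∉ (T ∪ (Q \ T))' since 12 ∈ (T ∪ (Q \ T))
12 ∈ (S ∪ Q) and 12 ∉ (T ∪ (Q \ T))', so 12 ∉ (S ∪ Q) ∩ (T ∪ (Q \ T))'

No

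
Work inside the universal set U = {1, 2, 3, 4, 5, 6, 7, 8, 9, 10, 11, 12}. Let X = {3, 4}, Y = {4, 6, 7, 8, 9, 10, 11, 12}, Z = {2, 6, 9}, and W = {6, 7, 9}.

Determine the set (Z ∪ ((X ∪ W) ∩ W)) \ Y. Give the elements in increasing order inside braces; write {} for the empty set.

{2}

X ∪ W = {3, 4, 6, 7, 9}
(X ∪ W) ∩ W = {6, 7, 9}
Z ∪ ((X ∪ W) ∩ W) = {2, 6, 7, 9}
(Z ∪ ((X ∪ W) ∩ W)) \ Y = {2}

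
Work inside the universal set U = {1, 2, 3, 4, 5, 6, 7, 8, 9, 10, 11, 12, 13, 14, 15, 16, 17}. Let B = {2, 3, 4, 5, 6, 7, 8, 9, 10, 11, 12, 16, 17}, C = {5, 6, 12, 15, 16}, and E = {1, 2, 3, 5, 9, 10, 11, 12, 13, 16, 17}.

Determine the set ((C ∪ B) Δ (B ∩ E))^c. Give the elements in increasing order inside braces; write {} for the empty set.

C ∪ B = {2, 3, 4, 5, 6, 7, 8, 9, 10, 11, 12, 15, 16, 17}
B ∩ E = {2, 3, 5, 9, 10, 11, 12, 16, 17}
(C ∪ B) Δ (B ∩ E) = {4, 6, 7, 8, 15}
((C ∪ B) Δ (B ∩ E))^c = {1, 2, 3, 5, 9, 10, 11, 12, 13, 14, 16, 17}

{1, 2, 3, 5, 9, 10, 11, 12, 13, 14, 16, 17}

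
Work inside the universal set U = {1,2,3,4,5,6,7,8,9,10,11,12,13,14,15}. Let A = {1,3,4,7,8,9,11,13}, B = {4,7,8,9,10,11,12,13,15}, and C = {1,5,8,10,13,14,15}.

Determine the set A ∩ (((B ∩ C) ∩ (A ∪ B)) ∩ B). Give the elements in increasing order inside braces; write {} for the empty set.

{8,13}

B ∩ C = {8,10,13,15}
A ∪ B = {1,3,4,7,8,9,10,11,12,13,15}
(B ∩ C) ∩ (A ∪ B) = {8,10,13,15}
((B ∩ C) ∩ (A ∪ B)) ∩ B = {8,10,13,15}
A ∩ (((B ∩ C) ∩ (A ∪ B)) ∩ B) = {8,13}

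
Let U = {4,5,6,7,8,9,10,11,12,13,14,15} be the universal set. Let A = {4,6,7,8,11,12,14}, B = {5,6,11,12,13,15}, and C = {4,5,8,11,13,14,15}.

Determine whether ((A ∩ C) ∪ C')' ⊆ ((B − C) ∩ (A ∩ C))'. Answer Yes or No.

Yes

A ∩ C = {4,8,11,14}
C' = {6,7,9,10,12}
(A ∩ C) ∪ C' = {4,6,7,8,9,10,11,12,14}
((A ∩ C) ∪ C')' = {5,13,15}
B − C = {6,12}
(B − C) ∩ (A ∩ C) = {}
((B − C) ∩ (A ∩ C))' = {4,5,6,7,8,9,10,11,12,13,14,15}
Every element of {5,13,15} is in {4,5,6,7,8,9,10,11,12,13,14,15}, so ((A ∩ C) ∪ C')' ⊆ ((B − C) ∩ (A ∩ C))'.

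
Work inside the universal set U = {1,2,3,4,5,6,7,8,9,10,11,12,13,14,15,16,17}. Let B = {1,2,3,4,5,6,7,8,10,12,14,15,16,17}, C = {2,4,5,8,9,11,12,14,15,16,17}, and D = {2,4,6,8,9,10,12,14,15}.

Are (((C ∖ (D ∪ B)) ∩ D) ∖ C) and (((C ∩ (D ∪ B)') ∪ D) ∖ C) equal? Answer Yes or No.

D ∪ B = {1,2,3,4,5,6,7,8,9,10,12,14,15,16,17}
C ∖ (D ∪ B) = {11}
(C ∖ (D ∪ B)) ∩ D = {}
((C ∖ (D ∪ B)) ∩ D) ∖ C = {}
(D ∪ B)' = {11,13}
C ∩ (D ∪ B)' = {11}
(C ∩ (D ∪ B)') ∪ D = {2,4,6,8,9,10,11,12,14,15}
((C ∩ (D ∪ B)') ∪ D) ∖ C = {6,10}
6 ∈ ((C ∩ (D ∪ B)') ∪ D) ∖ C but 6 ∉ ((C ∖ (D ∪ B)) ∩ D) ∖ C, so they differ.

No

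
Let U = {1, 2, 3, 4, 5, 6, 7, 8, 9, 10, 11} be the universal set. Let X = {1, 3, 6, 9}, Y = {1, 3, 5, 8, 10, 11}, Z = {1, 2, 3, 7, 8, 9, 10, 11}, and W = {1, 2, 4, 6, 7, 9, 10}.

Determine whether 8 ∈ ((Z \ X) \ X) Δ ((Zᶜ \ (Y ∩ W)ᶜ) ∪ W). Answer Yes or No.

Yes

8 ∈ Z and 8 ∉ X, so 8 ∈ Z \ X
8 ∈ (Z \ X) and 8 ∉ X, so 8 ∈ (Z \ X) \ X
8 ∈ Z, so 8 ∉ Zᶜ
8 ∈ Y and 8 ∉ W, so 8 ∉ Y ∩ W
8 ∈ (Y ∩ W)ᶜ since 8 ∉ (Y ∩ W)
8 ∉ Zᶜ and 8 ∈ (Y ∩ W)ᶜ, so 8 ∉ Zᶜ \ (Y ∩ W)ᶜ
8 ∉ (Zᶜ \ (Y ∩ W)ᶜ) and 8 ∉ W, so 8 ∉ (Zᶜ \ (Y ∩ W)ᶜ) ∪ W
8 ∈ ((Z \ X) \ X) and 8 ∉ ((Zᶜ \ (Y ∩ W)ᶜ) ∪ W), so 8 ∈ ((Z \ X) \ X) Δ ((Zᶜ \ (Y ∩ W)ᶜ) ∪ W)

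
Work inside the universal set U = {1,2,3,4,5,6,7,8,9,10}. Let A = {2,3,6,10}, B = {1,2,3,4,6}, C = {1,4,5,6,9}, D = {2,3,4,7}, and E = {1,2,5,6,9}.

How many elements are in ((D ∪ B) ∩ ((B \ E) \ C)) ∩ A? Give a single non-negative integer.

1

D ∪ B = {1,2,3,4,6,7}
B \ E = {3,4}
(B \ E) \ C = {3}
(D ∪ B) ∩ ((B \ E) \ C) = {3}
((D ∪ B) ∩ ((B \ E) \ C)) ∩ A = {3}
|((D ∪ B) ∩ ((B \ E) \ C)) ∩ A| = 1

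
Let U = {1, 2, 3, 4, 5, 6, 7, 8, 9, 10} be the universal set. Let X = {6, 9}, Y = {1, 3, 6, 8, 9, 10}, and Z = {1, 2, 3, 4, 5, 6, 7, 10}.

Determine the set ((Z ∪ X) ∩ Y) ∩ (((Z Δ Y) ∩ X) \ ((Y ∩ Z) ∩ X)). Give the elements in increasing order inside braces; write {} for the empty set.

Z ∪ X = {1, 2, 3, 4, 5, 6, 7, 9, 10}
(Z ∪ X) ∩ Y = {1, 3, 6, 9, 10}
Z Δ Y = {2, 4, 5, 7, 8, 9}
(Z Δ Y) ∩ X = {9}
Y ∩ Z = {1, 3, 6, 10}
(Y ∩ Z) ∩ X = {6}
((Z Δ Y) ∩ X) \ ((Y ∩ Z) ∩ X) = {9}
((Z ∪ X) ∩ Y) ∩ (((Z Δ Y) ∩ X) \ ((Y ∩ Z) ∩ X)) = {9}

{9}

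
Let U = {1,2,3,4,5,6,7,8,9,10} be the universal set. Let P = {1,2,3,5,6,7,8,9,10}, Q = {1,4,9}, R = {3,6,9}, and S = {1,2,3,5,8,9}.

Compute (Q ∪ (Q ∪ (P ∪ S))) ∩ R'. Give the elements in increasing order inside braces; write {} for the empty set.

P ∪ S = {1,2,3,5,6,7,8,9,10}
Q ∪ (P ∪ S) = {1,2,3,4,5,6,7,8,9,10}
Q ∪ (Q ∪ (P ∪ S)) = {1,2,3,4,5,6,7,8,9,10}
R' = {1,2,4,5,7,8,10}
(Q ∪ (Q ∪ (P ∪ S))) ∩ R' = {1,2,4,5,7,8,10}

{1,2,4,5,7,8,10}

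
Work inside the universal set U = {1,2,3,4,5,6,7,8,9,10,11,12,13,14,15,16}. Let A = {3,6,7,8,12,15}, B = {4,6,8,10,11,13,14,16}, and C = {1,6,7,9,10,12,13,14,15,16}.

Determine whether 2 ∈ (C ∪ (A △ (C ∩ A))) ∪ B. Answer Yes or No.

2 ∉ C and 2 ∉ A, so 2 ∉ C ∩ A
2 ∉ A and 2 ∉ (C ∩ A), so 2 ∉ A △ (C ∩ A)
2 ∉ C and 2 ∉ (A △ (C ∩ A)), so 2 ∉ C ∪ (A △ (C ∩ A))
2 ∉ (C ∪ (A △ (C ∩ A))) and 2 ∉ B, so 2 ∉ (C ∪ (A △ (C ∩ A))) ∪ B

No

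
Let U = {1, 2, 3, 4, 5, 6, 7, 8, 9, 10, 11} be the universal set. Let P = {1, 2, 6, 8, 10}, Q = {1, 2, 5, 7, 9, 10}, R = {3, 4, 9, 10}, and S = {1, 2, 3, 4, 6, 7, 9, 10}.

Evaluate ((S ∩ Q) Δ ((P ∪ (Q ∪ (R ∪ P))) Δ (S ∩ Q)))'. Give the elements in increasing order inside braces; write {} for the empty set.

{11}

S ∩ Q = {1, 2, 7, 9, 10}
R ∪ P = {1, 2, 3, 4, 6, 8, 9, 10}
Q ∪ (R ∪ P) = {1, 2, 3, 4, 5, 6, 7, 8, 9, 10}
P ∪ (Q ∪ (R ∪ P)) = {1, 2, 3, 4, 5, 6, 7, 8, 9, 10}
(P ∪ (Q ∪ (R ∪ P))) Δ (S ∩ Q) = {3, 4, 5, 6, 8}
(S ∩ Q) Δ ((P ∪ (Q ∪ (R ∪ P))) Δ (S ∩ Q)) = {1, 2, 3, 4, 5, 6, 7, 8, 9, 10}
((S ∩ Q) Δ ((P ∪ (Q ∪ (R ∪ P))) Δ (S ∩ Q)))' = {11}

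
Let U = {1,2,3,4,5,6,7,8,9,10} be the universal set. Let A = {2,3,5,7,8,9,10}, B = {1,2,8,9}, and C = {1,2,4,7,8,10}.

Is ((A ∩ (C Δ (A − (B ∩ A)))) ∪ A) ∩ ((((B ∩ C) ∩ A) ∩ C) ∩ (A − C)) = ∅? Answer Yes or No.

Yes

B ∩ A = {2,8,9}
A − (B ∩ A) = {3,5,7,10}
C Δ (A − (B ∩ A)) = {1,2,3,4,5,8}
A ∩ (C Δ (A − (B ∩ A))) = {2,3,5,8}
(A ∩ (C Δ (A − (B ∩ A)))) ∪ A = {2,3,5,7,8,9,10}
B ∩ C = {1,2,8}
(B ∩ C) ∩ A = {2,8}
((B ∩ C) ∩ A) ∩ C = {2,8}
A − C = {3,5,9}
(((B ∩ C) ∩ A) ∩ C) ∩ (A − C) = {}
{2,3,5,7,8,9,10} and {} share no elements.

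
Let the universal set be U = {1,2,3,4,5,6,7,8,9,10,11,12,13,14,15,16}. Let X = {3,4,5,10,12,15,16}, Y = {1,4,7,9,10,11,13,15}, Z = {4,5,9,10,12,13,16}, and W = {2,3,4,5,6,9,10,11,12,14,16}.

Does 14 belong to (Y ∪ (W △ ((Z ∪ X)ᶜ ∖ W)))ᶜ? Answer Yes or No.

No

14 ∉ Z and 14 ∉ X, so 14 ∉ Z ∪ X
14 ∈ (Z ∪ X)ᶜ since 14 ∉ (Z ∪ X)
14 ∈ (Z ∪ X)ᶜ and 14 ∈ W, so 14 ∉ (Z ∪ X)ᶜ ∖ W
14 ∈ W and 14 ∉ ((Z ∪ X)ᶜ ∖ W), so 14 ∈ W △ ((Z ∪ X)ᶜ ∖ W)
14 ∉ Y and 14 ∈ (W △ ((Z ∪ X)ᶜ ∖ W)), so 14 ∈ Y ∪ (W △ ((Z ∪ X)ᶜ ∖ W))
14 ∉ (Y ∪ (W △ ((Z ∪ X)ᶜ ∖ W)))ᶜ since 14 ∈ (Y ∪ (W △ ((Z ∪ X)ᶜ ∖ W)))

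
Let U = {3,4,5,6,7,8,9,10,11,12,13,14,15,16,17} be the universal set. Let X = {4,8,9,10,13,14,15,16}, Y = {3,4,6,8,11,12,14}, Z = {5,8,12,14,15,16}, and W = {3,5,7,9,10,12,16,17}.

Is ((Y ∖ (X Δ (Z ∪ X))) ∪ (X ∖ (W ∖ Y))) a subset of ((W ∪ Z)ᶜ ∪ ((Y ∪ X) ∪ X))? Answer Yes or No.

Z ∪ X = {4,5,8,9,10,12,13,14,15,16}
X Δ (Z ∪ X) = {5,12}
Y ∖ (X Δ (Z ∪ X)) = {3,4,6,8,11,14}
W ∖ Y = {5,7,9,10,16,17}
X ∖ (W ∖ Y) = {4,8,13,14,15}
(Y ∖ (X Δ (Z ∪ X))) ∪ (X ∖ (W ∖ Y)) = {3,4,6,8,11,13,14,15}
W ∪ Z = {3,5,7,8,9,10,12,14,15,16,17}
(W ∪ Z)ᶜ = {4,6,11,13}
Y ∪ X = {3,4,6,8,9,10,11,12,13,14,15,16}
(Y ∪ X) ∪ X = {3,4,6,8,9,10,11,12,13,14,15,16}
(W ∪ Z)ᶜ ∪ ((Y ∪ X) ∪ X) = {3,4,6,8,9,10,11,12,13,14,15,16}
Every element of {3,4,6,8,11,13,14,15} is in {3,4,6,8,9,10,11,12,13,14,15,16}, so (Y ∖ (X Δ (Z ∪ X))) ∪ (X ∖ (W ∖ Y)) ⊆ (W ∪ Z)ᶜ ∪ ((Y ∪ X) ∪ X).

Yes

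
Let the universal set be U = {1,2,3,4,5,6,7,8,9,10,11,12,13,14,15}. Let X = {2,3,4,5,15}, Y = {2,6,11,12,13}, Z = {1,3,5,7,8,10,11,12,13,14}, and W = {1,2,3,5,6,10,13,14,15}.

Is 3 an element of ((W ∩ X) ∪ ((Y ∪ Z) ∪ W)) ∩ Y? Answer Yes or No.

3 ∈ W and 3 ∈ X, so 3 ∈ W ∩ X
3 ∉ Y and 3 ∈ Z, so 3 ∈ Y ∪ Z
3 ∈ (Y ∪ Z) and 3 ∈ W, so 3 ∈ (Y ∪ Z) ∪ W
3 ∈ (W ∩ X) and 3 ∈ ((Y ∪ Z) ∪ W), so 3 ∈ (W ∩ X) ∪ ((Y ∪ Z) ∪ W)
3 ∈ ((W ∩ X) ∪ ((Y ∪ Z) ∪ W)) and 3 ∉ Y, so 3 ∉ ((W ∩ X) ∪ ((Y ∪ Z) ∪ W)) ∩ Y

No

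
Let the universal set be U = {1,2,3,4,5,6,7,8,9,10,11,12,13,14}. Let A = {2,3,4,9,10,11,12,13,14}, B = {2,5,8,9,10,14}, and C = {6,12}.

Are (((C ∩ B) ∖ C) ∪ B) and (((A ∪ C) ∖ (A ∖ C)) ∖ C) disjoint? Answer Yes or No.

Yes

C ∩ B = {}
(C ∩ B) ∖ C = {}
((C ∩ B) ∖ C) ∪ B = {2,5,8,9,10,14}
A ∪ C = {2,3,4,6,9,10,11,12,13,14}
A ∖ C = {2,3,4,9,10,11,13,14}
(A ∪ C) ∖ (A ∖ C) = {6,12}
((A ∪ C) ∖ (A ∖ C)) ∖ C = {}
{2,5,8,9,10,14} and {} share no elements.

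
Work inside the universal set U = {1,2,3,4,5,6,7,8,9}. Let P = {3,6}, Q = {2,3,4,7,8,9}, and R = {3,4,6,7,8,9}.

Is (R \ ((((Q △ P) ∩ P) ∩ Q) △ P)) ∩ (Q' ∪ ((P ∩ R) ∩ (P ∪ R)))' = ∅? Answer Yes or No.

Q △ P = {2,4,6,7,8,9}
(Q △ P) ∩ P = {6}
((Q △ P) ∩ P) ∩ Q = {}
(((Q △ P) ∩ P) ∩ Q) △ P = {3,6}
R \ ((((Q △ P) ∩ P) ∩ Q) △ P) = {4,7,8,9}
Q' = {1,5,6}
P ∩ R = {3,6}
P ∪ R = {3,4,6,7,8,9}
(P ∩ R) ∩ (P ∪ R) = {3,6}
Q' ∪ ((P ∩ R) ∩ (P ∪ R)) = {1,3,5,6}
(Q' ∪ ((P ∩ R) ∩ (P ∪ R)))' = {2,4,7,8,9}
4 lies in both, so they are not disjoint.

No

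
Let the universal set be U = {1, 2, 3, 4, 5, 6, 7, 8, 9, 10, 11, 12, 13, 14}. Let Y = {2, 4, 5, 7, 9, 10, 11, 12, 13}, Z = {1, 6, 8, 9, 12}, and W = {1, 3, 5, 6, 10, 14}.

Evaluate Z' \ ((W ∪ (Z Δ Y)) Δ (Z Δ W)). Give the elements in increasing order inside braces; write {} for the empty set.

{3, 5, 10, 14}

Z' = {2, 3, 4, 5, 7, 10, 11, 13, 14}
Z Δ Y = {1, 2, 4, 5, 6, 7, 8, 10, 11, 13}
W ∪ (Z Δ Y) = {1, 2, 3, 4, 5, 6, 7, 8, 10, 11, 13, 14}
Z Δ W = {3, 5, 8, 9, 10, 12, 14}
(W ∪ (Z Δ Y)) Δ (Z Δ W) = {1, 2, 4, 6, 7, 9, 11, 12, 13}
Z' \ ((W ∪ (Z Δ Y)) Δ (Z Δ W)) = {3, 5, 10, 14}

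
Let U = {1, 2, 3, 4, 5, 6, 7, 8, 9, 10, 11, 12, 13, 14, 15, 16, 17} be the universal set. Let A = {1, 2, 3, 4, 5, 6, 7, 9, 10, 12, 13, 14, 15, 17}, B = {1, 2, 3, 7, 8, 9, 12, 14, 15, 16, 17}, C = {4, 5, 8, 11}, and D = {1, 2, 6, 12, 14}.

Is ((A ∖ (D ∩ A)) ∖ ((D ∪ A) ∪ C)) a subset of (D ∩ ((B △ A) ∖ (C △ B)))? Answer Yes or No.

Yes

D ∩ A = {1, 2, 6, 12, 14}
A ∖ (D ∩ A) = {3, 4, 5, 7, 9, 10, 13, 15, 17}
D ∪ A = {1, 2, 3, 4, 5, 6, 7, 9, 10, 12, 13, 14, 15, 17}
(D ∪ A) ∪ C = {1, 2, 3, 4, 5, 6, 7, 8, 9, 10, 11, 12, 13, 14, 15, 17}
(A ∖ (D ∩ A)) ∖ ((D ∪ A) ∪ C) = {}
B △ A = {4, 5, 6, 8, 10, 13, 16}
C △ B = {1, 2, 3, 4, 5, 7, 9, 11, 12, 14, 15, 16, 17}
(B △ A) ∖ (C △ B) = {6, 8, 10, 13}
D ∩ ((B △ A) ∖ (C △ B)) = {6}
Every element of {} is in {6}, so (A ∖ (D ∩ A)) ∖ ((D ∪ A) ∪ C) ⊆ D ∩ ((B △ A) ∖ (C △ B)).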